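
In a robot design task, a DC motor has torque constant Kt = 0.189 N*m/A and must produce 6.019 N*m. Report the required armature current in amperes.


I = tau / Kt = 6.019/0.189 = 31.8466

31.8466 A


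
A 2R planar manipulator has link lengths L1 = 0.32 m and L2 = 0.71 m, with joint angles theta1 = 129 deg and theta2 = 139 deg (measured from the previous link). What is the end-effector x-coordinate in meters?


x = L1*cos(th1) + L2*cos(th1+th2) = 0.32*cos(129 deg) + 0.71*cos(268 deg) = -0.2262

-0.2262 m


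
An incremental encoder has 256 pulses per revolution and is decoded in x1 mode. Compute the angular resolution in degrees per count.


resolution = 360 / (PPR * 1) = 360 / 256 = 1.4062

1.4062 degrees


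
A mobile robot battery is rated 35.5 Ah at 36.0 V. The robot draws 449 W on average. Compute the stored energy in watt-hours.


E = capacity * V = 35.5*36.0 = 1278.0000

1278.0000 Wh


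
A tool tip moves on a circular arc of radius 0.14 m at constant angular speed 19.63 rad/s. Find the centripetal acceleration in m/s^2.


a_c = omega^2 * r = 19.63^2 * 0.14 = 53.9472

53.9472 m/s^2


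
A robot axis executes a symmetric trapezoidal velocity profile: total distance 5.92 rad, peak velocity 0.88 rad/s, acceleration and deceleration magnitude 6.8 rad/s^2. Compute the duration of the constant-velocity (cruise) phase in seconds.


t_acc = v/a = 0.129412 s, d_acc = v^2/(2a) = 0.056941 rad each
d_cruise = 5.92 - 2*0.056941 = 5.806118 rad
t_cruise = d_cruise/v = 5.806118/0.88 = 6.5979

6.5979 s


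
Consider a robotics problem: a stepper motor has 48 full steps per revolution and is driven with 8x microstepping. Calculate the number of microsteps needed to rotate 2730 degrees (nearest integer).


step_size = 360/(48*8) = 360/384 = 0.937500 deg
n = 2730/(360/384) = 2730*384/360 = 2912

2912 steps


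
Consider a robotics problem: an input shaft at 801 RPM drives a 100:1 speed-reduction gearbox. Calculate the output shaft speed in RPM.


omega_out = omega_in / N = 801 / 100 = 8.0100

8.0100 RPM


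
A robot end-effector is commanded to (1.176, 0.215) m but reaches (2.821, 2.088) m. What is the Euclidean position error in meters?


dx = 2.821 - (1.176) = 1.6450, dy = 2.088 - (0.215) = 1.8730
err = sqrt(2.706025 + 3.508129) = 2.4928

2.4928 m


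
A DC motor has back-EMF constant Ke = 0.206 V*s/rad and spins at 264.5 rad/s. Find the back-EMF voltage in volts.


V_emf = Ke * omega = 0.206*264.5 = 54.4870

54.4870 V


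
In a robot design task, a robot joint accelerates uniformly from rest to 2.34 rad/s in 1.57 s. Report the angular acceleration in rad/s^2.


alpha = delta_omega / t = 2.34 / 1.57 = 1.4904

1.4904 rad/s^2


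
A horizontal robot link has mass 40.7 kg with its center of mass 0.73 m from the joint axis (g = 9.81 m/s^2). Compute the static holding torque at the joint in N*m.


tau = m*g*L = 40.7 * 9.81 * 0.73 = 291.4649

291.4649 N*m


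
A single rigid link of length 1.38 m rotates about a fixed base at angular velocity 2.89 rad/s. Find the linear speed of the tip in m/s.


v = L*omega = 1.38 * 2.89 = 3.9882

3.9882 m/s


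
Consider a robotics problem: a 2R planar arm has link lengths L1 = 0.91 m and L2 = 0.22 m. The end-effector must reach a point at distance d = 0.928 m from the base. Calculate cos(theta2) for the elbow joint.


cos(th2) = (d^2 - L1^2 - L2^2)/(2*L1*L2) = (0.928^2 - 0.91^2 - 0.22^2)/(2*0.91*0.22) = -0.0383

-0.0383


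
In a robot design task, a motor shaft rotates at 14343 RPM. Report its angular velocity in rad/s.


omega = 14343 * 2*pi/60 = 1501.9954

1501.9954 rad/s


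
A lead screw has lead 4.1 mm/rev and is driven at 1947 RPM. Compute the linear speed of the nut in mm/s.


v = lead * (RPM/60) = 4.1*1947/60 = 133.0450

133.0450 mm/s


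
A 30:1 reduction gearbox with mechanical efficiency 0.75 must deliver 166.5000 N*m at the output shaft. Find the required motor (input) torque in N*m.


tau_in = tau_out / (N * eta) = 166.5000 / (30 * 0.75) = 7.4000

7.4000 N*m


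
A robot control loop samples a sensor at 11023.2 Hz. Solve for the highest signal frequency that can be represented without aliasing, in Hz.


f_max = f_s/2 = 11023.2/2 = 5511.6000

5511.6000 Hz


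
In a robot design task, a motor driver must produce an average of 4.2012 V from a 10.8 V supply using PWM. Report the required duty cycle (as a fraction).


D = V_avg/V_supply = 4.2012/10.8 = 0.3890

0.3890


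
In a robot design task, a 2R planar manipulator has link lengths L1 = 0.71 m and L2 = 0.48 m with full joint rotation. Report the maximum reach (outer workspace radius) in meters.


r_max = L1 + L2 = 0.71 + 0.48 = 1.1900

1.1900 m


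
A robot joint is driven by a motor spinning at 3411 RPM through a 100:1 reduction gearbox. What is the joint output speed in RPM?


omega_joint = omega_motor / N = 3411 / 100 = 34.1100

34.1100 RPM


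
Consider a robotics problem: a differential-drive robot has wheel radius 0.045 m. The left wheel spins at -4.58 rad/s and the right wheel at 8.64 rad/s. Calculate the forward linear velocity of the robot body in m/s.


v = r*(wR + wL)/2 = 0.045*(8.64 + -4.58)/2 = 0.0914

0.0914 m/s


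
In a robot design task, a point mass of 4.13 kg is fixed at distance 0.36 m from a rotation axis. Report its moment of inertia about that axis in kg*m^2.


I = m*r^2 = 4.13*0.36^2 = 0.5352

0.5352 kg*m^2


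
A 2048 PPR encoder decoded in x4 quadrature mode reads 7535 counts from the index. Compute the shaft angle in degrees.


angle = counts * 360 / (PPR*4) = 7535 * 360 / 8192 = 331.1279

331.1279 degrees


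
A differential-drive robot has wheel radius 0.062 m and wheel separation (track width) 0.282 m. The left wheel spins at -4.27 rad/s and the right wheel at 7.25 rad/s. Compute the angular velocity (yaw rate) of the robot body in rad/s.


omega = r*(wR - wL)/L = 0.062*(7.25 - (-4.27))/0.282 = 2.5328

2.5328 rad/s


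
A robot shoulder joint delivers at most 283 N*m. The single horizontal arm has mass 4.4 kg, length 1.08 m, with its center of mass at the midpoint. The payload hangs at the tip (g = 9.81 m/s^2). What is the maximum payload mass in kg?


tau_arm = m_arm*g*(L/2) = 4.4*9.81*1.08/2 = 23.3086 N*m
tau_payload = tau_max - tau_arm = 283 - 23.3086 = 259.6914
m_payload = tau_payload / (g*L) = 259.6914 / (9.81*1.08) = 24.5112

24.5112 kg


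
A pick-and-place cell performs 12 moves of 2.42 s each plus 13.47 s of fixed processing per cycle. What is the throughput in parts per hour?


T_cycle = 12*2.42 + 13.47 = 42.5100 s
rate = 3600/T = 84.6860

84.6860 parts/hour


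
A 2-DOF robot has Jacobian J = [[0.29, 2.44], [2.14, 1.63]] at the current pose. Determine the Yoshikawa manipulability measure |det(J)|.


det(J) = 0.29*1.63 - (2.44)*(2.14) = -4.7489
|det(J)| = 4.7489

4.7489


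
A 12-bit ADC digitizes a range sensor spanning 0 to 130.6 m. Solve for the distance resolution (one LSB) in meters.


res = range / 2^n = 130.6/2^12 = 130.6/4096 = 0.0319

0.0319 m


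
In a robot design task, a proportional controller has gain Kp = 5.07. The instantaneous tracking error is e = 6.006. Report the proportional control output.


u_P = Kp * e = 5.07 * 6.006 = 30.4504

30.4504


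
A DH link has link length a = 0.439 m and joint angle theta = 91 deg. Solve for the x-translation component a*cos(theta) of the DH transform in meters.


a*cos(theta) = 0.439*cos(91 deg) = -0.0077

-0.0077 m


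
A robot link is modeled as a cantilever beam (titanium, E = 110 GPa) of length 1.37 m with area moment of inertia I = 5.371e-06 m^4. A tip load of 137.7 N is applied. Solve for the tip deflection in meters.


delta = F*L^3/(3*E*I) = 137.7*1.37^3/(3*1.100e+11*5.371e-06)
      = 354.0753081/1772430 = 1.9977e-04

1.9977e-04 m


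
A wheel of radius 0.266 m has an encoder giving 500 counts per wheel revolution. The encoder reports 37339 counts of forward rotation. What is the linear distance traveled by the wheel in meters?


revs = 37339/500 = 74.678000
d = revs * 2*pi*r = 74.678000 * 2*pi*0.266 = 124.8114

124.8114 m


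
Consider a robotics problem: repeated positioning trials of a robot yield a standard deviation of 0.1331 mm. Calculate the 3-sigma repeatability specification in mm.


repeatability = 3*sigma = 3*0.1331 = 0.3993

0.3993 mm


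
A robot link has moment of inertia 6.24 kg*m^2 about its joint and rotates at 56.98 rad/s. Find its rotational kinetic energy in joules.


KE = (1/2)*I*omega^2 = 0.5*6.24*56.98^2 = 10129.7676

10129.7676 J


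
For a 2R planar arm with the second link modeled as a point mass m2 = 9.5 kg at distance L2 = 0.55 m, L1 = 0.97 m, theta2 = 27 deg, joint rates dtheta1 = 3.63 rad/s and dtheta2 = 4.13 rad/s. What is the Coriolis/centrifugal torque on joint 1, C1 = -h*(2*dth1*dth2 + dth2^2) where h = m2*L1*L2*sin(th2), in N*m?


h = m2*L1*L2*sin(th2) = 9.5*0.97*0.55*sin(27 deg) = 2.300937
C1 = -h*(2*3.63*4.13 + 4.13^2) = -2.300937*47.0407 = -108.2377

-108.2377 N*m


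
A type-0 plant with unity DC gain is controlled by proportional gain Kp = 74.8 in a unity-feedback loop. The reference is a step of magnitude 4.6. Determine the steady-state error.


e_ss = R/(1 + Kp) = 4.6/(1 + 74.8) = 4.6/75.8000 = 0.0607

0.0607


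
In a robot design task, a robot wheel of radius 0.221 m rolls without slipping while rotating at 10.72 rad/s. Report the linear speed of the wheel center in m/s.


v = omega * r = 10.72 * 0.221 = 2.3691

2.3691 m/s


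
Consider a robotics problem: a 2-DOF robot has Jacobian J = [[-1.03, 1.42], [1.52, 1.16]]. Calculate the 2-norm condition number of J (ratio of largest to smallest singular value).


JJ^T eigenvalues: trace(JJ^T) = 6.7333, det(JJ^T) = det(J)^2 = 11.24395024
s_max^2 = (6.7333 + sqrt(0.36152793))/2 = 3.66728596
s_min^2 = (6.7333 - sqrt(0.36152793))/2 = 3.06601404
kappa = s_max/s_min = sqrt(3.66728596/3.06601404) = 1.0937

1.0937


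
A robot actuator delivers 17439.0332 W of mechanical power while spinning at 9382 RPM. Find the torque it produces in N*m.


omega = 9382 * 2*pi/60 = 982.480743 rad/s
tau = P / omega = 17439.0332 / 982.480743 = 17.7500

17.7500 N*m


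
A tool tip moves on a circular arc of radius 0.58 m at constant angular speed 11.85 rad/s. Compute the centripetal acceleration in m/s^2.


a_c = omega^2 * r = 11.85^2 * 0.58 = 81.4450

81.4450 m/s^2


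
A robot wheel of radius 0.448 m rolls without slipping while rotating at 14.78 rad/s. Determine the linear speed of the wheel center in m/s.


v = omega * r = 14.78 * 0.448 = 6.6214

6.6214 m/s


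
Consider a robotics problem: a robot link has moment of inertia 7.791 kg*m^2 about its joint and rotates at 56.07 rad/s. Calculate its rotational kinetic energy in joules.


KE = (1/2)*I*omega^2 = 0.5*7.791*56.07^2 = 12246.8478

12246.8478 J


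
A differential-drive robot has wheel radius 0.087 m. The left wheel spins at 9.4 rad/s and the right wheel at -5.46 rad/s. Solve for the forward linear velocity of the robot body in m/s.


v = r*(wR + wL)/2 = 0.087*(-5.46 + 9.4)/2 = 0.1714

0.1714 m/s


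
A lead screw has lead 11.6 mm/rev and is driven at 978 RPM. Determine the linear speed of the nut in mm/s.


v = lead * (RPM/60) = 11.6*978/60 = 189.0800

189.0800 mm/s


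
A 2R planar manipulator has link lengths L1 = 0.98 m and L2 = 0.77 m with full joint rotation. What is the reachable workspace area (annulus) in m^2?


r_max = L1 + L2 = 1.7500, r_min = |L1 - L2| = 0.2100
A = pi*(r_max^2 - r_min^2) = pi*(3.0625 - 0.0441) = 9.4826

9.4826 m^2


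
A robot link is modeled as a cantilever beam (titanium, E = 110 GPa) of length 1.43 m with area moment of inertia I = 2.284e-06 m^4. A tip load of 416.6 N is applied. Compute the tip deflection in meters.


delta = F*L^3/(3*E*I) = 416.6*1.43^3/(3*1.100e+11*2.284e-06)
      = 1218.2246362/753720 = 0.0016

0.0016 m


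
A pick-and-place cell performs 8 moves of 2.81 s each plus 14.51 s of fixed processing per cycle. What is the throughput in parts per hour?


T_cycle = 8*2.81 + 14.51 = 36.9900 s
rate = 3600/T = 97.3236

97.3236 parts/hour


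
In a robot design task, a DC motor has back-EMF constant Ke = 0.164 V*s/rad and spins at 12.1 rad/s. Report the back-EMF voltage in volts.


V_emf = Ke * omega = 0.164*12.1 = 1.9844

1.9844 V


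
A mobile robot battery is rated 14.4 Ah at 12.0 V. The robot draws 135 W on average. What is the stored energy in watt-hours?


E = capacity * V = 14.4*12.0 = 172.8000

172.8000 Wh


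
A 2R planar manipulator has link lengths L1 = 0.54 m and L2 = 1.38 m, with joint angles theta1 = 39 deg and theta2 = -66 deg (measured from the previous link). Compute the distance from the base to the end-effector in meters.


x = L1*cos(th1) + L2*cos(th1+th2) = 1.649248
y = L1*sin(th1) + L2*sin(th1+th2) = -0.286674
d = sqrt(x^2 + y^2) = sqrt(2.720019 + 0.082182) = 1.6740

1.6740 m


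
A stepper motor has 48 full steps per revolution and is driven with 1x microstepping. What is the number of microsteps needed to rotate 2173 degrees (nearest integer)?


step_size = 360/(48*1) = 360/48 = 7.500000 deg
n = 2173/(360/48) = 2173*48/360 = 289.7333 -> 290

290 steps


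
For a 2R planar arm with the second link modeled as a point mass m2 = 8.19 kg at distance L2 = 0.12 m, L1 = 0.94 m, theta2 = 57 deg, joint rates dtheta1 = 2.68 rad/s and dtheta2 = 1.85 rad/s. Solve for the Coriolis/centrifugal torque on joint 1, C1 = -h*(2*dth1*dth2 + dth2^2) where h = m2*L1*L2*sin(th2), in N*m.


h = m2*L1*L2*sin(th2) = 8.19*0.94*0.12*sin(57 deg) = 0.774791
C1 = -h*(2*2.68*1.85 + 1.85^2) = -0.774791*13.3385 = -10.3345

-10.3345 N*m


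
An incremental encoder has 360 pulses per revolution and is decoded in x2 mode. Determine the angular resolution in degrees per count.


resolution = 360 / (PPR * 2) = 360 / 720 = 0.5000

0.5000 degrees


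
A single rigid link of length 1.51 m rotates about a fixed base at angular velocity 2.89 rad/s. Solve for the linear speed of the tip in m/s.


v = L*omega = 1.51 * 2.89 = 4.3639

4.3639 m/s


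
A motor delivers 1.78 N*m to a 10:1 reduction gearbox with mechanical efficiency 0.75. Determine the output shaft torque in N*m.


tau_out = tau_in * N * eta = 1.78 * 10 * 0.75 = 13.3500

13.3500 N*m


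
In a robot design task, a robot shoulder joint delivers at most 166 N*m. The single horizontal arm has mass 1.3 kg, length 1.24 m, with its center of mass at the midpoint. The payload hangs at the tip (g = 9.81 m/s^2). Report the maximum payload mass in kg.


tau_arm = m_arm*g*(L/2) = 1.3*9.81*1.24/2 = 7.9069 N*m
tau_payload = tau_max - tau_arm = 166 - 7.9069 = 158.0931
m_payload = tau_payload / (g*L) = 158.0931 / (9.81*1.24) = 12.9964

12.9964 kg


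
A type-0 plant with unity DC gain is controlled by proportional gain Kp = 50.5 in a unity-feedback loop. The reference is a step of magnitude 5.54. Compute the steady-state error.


e_ss = R/(1 + Kp) = 5.54/(1 + 50.5) = 5.54/51.5000 = 0.1076

0.1076


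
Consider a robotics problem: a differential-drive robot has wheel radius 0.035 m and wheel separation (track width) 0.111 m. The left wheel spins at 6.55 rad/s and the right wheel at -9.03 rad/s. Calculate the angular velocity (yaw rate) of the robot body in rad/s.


omega = r*(wR - wL)/L = 0.035*(-9.03 - (6.55))/0.111 = -4.9126

-4.9126 rad/s


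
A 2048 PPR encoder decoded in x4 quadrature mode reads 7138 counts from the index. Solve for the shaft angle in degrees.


angle = counts * 360 / (PPR*4) = 7138 * 360 / 8192 = 313.6816

313.6816 degrees


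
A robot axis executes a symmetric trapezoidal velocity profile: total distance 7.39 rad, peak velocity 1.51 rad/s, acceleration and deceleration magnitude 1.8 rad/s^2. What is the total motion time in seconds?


t_acc = v/a = 1.51/1.8 = 0.838889 s
d_acc = v^2/(2a) = 0.633361 rad (each ramp)
d_cruise = 7.39 - 2*0.633361 = 6.123278 rad
t_cruise = 6.123278/1.51 = 4.055151 s
t_total = 2*0.838889 + 4.055151 = 5.7329

5.7329 s


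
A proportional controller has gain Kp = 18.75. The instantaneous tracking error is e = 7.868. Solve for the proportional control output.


u_P = Kp * e = 18.75 * 7.868 = 147.5250

147.5250


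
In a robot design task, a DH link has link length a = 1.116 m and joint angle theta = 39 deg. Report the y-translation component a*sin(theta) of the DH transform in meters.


a*sin(theta) = 1.116*sin(39 deg) = 0.7023

0.7023 m


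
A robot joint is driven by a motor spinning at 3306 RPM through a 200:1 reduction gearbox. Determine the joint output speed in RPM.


omega_joint = omega_motor / N = 3306 / 200 = 16.5300

16.5300 RPM


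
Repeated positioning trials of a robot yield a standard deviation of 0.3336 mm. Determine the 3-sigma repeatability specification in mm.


repeatability = 3*sigma = 3*0.3336 = 1.0008

1.0008 mm


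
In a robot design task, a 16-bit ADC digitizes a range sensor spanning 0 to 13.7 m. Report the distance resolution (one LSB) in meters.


res = range / 2^n = 13.7/2^16 = 13.7/65536 = 2.0905e-04

2.0905e-04 m


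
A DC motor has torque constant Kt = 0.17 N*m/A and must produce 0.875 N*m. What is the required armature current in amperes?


I = tau / Kt = 0.875/0.17 = 5.1471

5.1471 A


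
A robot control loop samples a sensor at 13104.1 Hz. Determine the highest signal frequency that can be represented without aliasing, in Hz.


f_max = f_s/2 = 13104.1/2 = 6552.0500

6552.0500 Hz


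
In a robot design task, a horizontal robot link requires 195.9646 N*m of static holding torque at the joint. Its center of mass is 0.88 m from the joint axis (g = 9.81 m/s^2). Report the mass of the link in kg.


m = tau / (g*L) = 195.9646 / (9.81 * 0.88) = 22.7000

22.7000 kg


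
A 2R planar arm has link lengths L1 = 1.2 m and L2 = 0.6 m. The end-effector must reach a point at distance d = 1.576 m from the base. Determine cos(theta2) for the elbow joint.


cos(th2) = (d^2 - L1^2 - L2^2)/(2*L1*L2) = (1.576^2 - 1.2^2 - 0.6^2)/(2*1.2*0.6) = 0.4748

0.4748


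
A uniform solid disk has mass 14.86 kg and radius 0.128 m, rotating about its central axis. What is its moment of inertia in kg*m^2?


I = (1/2)*m*R^2 = 0.5*14.86*0.128^2 = 0.1217

0.1217 kg*m^2


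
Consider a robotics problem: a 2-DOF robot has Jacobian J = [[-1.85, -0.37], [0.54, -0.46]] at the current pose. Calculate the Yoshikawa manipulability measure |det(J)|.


det(J) = -1.85*-0.46 - (-0.37)*(0.54) = 1.0508
|det(J)| = 1.0508

1.0508


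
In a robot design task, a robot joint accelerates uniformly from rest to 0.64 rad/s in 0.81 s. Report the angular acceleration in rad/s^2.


alpha = delta_omega / t = 0.64 / 0.81 = 0.7901

0.7901 rad/s^2


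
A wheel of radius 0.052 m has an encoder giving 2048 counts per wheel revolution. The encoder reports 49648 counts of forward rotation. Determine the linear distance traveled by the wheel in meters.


revs = 49648/2048 = 24.242188
d = revs * 2*pi*r = 24.242188 * 2*pi*0.052 = 7.9205

7.9205 m


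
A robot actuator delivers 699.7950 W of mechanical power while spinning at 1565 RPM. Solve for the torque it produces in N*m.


omega = 1565 * 2*pi/60 = 163.886417 rad/s
tau = P / omega = 699.7950 / 163.886417 = 4.2700

4.2700 N*m


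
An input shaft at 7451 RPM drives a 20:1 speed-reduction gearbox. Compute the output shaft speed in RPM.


omega_out = omega_in / N = 7451 / 20 = 372.5500

372.5500 RPM


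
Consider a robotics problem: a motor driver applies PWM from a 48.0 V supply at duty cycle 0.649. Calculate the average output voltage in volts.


V_avg = V_supply * D = 48.0*0.649 = 31.1520

31.1520 V


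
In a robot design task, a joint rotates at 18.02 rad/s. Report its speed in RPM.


RPM = 18.02 * 60/(2*pi) = 172.0783

172.0783 RPM


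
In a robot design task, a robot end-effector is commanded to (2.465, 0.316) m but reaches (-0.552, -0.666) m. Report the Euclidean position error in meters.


dx = -0.552 - (2.465) = -3.0170, dy = -0.666 - (0.316) = -0.9820
err = sqrt(9.102289 + 0.964324) = 3.1728

3.1728 m


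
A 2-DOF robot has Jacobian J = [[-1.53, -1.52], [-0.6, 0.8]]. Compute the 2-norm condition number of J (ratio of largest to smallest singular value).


JJ^T eigenvalues: trace(JJ^T) = 5.6513, det(JJ^T) = det(J)^2 = 4.56249600
s_max^2 = (5.6513 + sqrt(13.68720769))/2 = 4.67546132
s_min^2 = (5.6513 - sqrt(13.68720769))/2 = 0.97583868
kappa = s_max/s_min = sqrt(4.67546132/0.97583868) = 2.1889

2.1889


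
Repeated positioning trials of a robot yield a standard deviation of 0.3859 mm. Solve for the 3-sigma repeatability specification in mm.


repeatability = 3*sigma = 3*0.3859 = 1.1577

1.1577 mm


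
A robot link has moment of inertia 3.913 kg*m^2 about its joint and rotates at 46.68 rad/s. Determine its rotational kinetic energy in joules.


KE = (1/2)*I*omega^2 = 0.5*3.913*46.68^2 = 4263.2573

4263.2573 J


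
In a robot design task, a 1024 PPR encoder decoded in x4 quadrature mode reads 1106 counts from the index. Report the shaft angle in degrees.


angle = counts * 360 / (PPR*4) = 1106 * 360 / 4096 = 97.2070

97.2070 degrees


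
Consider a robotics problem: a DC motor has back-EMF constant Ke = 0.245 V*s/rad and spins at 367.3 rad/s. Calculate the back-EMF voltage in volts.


V_emf = Ke * omega = 0.245*367.3 = 89.9885

89.9885 V


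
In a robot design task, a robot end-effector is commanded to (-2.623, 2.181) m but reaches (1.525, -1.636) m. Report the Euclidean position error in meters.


dx = 1.525 - (-2.623) = 4.1480, dy = -1.636 - (2.181) = -3.8170
err = sqrt(17.205904 + 14.569489) = 5.6370

5.6370 m


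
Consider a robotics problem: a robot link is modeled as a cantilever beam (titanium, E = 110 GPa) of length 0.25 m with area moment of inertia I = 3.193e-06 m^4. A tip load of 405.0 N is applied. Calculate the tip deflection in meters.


delta = F*L^3/(3*E*I) = 405.0*0.25^3/(3*1.100e+11*3.193e-06)
      = 6.328125/1053690 = 6.0057e-06

6.0057e-06 m


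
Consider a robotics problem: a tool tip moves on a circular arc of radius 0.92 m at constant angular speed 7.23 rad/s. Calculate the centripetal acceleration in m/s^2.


a_c = omega^2 * r = 7.23^2 * 0.92 = 48.0911

48.0911 m/s^2


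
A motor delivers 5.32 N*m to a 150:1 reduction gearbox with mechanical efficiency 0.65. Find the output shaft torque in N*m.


tau_out = tau_in * N * eta = 5.32 * 150 * 0.65 = 518.7000

518.7000 N*m


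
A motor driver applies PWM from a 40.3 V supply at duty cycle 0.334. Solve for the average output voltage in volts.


V_avg = V_supply * D = 40.3*0.334 = 13.4602

13.4602 V


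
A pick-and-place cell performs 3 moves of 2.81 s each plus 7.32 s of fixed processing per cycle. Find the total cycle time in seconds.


T = 3*2.81 + 7.32 = 15.7500

15.7500 s


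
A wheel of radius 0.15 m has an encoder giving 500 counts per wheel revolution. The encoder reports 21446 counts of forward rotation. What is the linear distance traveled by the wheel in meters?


revs = 21446/500 = 42.892000
d = revs * 2*pi*r = 42.892000 * 2*pi*0.15 = 40.4248

40.4248 m


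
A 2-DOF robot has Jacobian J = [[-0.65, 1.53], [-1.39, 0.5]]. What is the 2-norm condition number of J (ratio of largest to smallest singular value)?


JJ^T eigenvalues: trace(JJ^T) = 4.9455, det(JJ^T) = det(J)^2 = 3.24612289
s_max^2 = (4.9455 + sqrt(11.47347869))/2 = 4.16637619
s_min^2 = (4.9455 - sqrt(11.47347869))/2 = 0.77912381
kappa = s_max/s_min = sqrt(4.16637619/0.77912381) = 2.3125

2.3125


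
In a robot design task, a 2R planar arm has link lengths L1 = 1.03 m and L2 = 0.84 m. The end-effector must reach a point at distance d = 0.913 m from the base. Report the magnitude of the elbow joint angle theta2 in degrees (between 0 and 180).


cos(th2) = (d^2 - L1^2 - L2^2)/(2*L1*L2) = (0.913^2 - 1.03^2 - 0.84^2)/(2*1.03*0.84) = -0.53914182
th2 = acos(-0.53914182) = 122.6252 deg

122.6252 degrees


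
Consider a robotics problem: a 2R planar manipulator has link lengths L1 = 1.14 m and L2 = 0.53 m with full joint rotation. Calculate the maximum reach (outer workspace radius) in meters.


r_max = L1 + L2 = 1.14 + 0.53 = 1.6700

1.6700 m


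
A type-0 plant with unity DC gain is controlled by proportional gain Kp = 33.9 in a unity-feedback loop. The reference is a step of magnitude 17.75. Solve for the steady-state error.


e_ss = R/(1 + Kp) = 17.75/(1 + 33.9) = 17.75/34.9000 = 0.5086

0.5086


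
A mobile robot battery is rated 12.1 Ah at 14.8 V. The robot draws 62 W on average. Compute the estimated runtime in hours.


E = 12.1*14.8 = 179.0800 Wh
t = E/P = 179.0800/62 = 2.8884

2.8884 hours


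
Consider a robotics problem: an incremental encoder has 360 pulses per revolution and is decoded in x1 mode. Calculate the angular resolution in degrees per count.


resolution = 360 / (PPR * 1) = 360 / 360 = 1.0000

1.0000 degrees


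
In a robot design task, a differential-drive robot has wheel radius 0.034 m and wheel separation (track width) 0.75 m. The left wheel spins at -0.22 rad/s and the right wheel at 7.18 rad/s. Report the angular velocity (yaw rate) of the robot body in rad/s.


omega = r*(wR - wL)/L = 0.034*(7.18 - (-0.22))/0.75 = 0.3355

0.3355 rad/s


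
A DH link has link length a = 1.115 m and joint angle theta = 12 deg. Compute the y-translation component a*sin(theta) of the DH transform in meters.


a*sin(theta) = 1.115*sin(12 deg) = 0.2318

0.2318 m


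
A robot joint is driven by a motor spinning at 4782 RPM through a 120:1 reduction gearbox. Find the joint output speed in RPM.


omega_joint = omega_motor / N = 4782 / 120 = 39.8500

39.8500 RPM


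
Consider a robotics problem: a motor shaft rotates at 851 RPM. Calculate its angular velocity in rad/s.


omega = 851 * 2*pi/60 = 89.1165

89.1165 rad/s


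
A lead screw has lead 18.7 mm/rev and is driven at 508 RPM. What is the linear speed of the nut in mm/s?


v = lead * (RPM/60) = 18.7*508/60 = 158.3267

158.3267 mm/s


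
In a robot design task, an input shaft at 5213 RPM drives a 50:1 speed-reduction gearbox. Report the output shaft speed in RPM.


omega_out = omega_in / N = 5213 / 50 = 104.2600

104.2600 RPM


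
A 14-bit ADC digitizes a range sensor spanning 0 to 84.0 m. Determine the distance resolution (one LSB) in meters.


res = range / 2^n = 84.0/2^14 = 84.0/16384 = 0.0051

0.0051 m


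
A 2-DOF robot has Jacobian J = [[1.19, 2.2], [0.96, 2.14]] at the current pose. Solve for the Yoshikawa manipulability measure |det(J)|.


det(J) = 1.19*2.14 - (2.2)*(0.96) = 0.4346
|det(J)| = 0.4346

0.4346


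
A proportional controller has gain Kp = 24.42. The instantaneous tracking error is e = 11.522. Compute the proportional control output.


u_P = Kp * e = 24.42 * 11.522 = 281.3672

281.3672


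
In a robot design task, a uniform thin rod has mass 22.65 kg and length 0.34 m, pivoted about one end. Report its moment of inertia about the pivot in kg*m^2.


I = (1/3)*m*L^2 = (1/3)*22.65*0.34^2 = 0.8728

0.8728 kg*m^2


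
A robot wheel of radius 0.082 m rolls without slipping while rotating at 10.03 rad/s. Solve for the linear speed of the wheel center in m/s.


v = omega * r = 10.03 * 0.082 = 0.8225

0.8225 m/s


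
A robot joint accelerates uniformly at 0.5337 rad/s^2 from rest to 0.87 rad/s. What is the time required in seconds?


t = delta_omega / alpha = 0.87 / 0.5337 = 1.6301

1.6301 s


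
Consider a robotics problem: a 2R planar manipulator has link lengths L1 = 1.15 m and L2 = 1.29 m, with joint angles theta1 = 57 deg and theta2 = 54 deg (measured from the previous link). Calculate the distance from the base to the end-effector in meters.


x = L1*cos(th1) + L2*cos(th1+th2) = 0.164040
y = L1*sin(th1) + L2*sin(th1+th2) = 2.168790
d = sqrt(x^2 + y^2) = sqrt(0.026909 + 4.703650) = 2.1750

2.1750 m


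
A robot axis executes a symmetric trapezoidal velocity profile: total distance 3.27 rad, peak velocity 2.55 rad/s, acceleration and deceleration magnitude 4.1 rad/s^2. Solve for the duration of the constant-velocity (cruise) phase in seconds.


t_acc = v/a = 0.621951 s, d_acc = v^2/(2a) = 0.792988 rad each
d_cruise = 3.27 - 2*0.792988 = 1.684024 rad
t_cruise = d_cruise/v = 1.684024/2.55 = 0.6604

0.6604 s


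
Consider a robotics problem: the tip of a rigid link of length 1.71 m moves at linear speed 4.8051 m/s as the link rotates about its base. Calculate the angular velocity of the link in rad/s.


omega = v / L = 4.8051 / 1.71 = 2.8100

2.8100 rad/s


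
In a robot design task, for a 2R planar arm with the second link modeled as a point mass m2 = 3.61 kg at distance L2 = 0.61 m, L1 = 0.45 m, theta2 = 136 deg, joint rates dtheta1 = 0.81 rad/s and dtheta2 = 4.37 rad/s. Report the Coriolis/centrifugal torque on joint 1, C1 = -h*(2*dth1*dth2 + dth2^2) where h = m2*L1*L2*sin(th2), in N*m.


h = m2*L1*L2*sin(th2) = 3.61*0.45*0.61*sin(136 deg) = 0.688368
C1 = -h*(2*0.81*4.37 + 4.37^2) = -0.688368*26.1763 = -18.0189

-18.0189 N*m


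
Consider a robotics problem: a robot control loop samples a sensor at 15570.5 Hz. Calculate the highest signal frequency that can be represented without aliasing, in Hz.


f_max = f_s/2 = 15570.5/2 = 7785.2500

7785.2500 Hz


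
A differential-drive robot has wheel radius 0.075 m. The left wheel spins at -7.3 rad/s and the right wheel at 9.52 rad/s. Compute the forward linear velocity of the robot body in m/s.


v = r*(wR + wL)/2 = 0.075*(9.52 + -7.3)/2 = 0.0832

0.0832 m/s


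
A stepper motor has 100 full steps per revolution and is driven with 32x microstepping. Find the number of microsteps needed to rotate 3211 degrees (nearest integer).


step_size = 360/(100*32) = 360/3200 = 0.112500 deg
n = 3211/(360/3200) = 3211*3200/360 = 28542.2222 -> 28542

28542 steps


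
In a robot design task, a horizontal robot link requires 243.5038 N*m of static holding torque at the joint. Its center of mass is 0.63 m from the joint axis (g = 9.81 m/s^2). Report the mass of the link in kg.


m = tau / (g*L) = 243.5038 / (9.81 * 0.63) = 39.4000

39.4000 kg


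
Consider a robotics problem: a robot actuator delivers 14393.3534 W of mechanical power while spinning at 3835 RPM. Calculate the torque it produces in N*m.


omega = 3835 * 2*pi/60 = 401.600261 rad/s
tau = P / omega = 14393.3534 / 401.600261 = 35.8400

35.8400 N*m


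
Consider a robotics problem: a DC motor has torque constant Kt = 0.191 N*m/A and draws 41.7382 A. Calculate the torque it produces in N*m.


tau = Kt * I = 0.191*41.7382 = 7.9720

7.9720 N*m


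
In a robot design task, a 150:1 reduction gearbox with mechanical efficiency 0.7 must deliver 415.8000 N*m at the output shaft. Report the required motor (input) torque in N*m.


tau_in = tau_out / (N * eta) = 415.8000 / (150 * 0.7) = 3.9600

3.9600 N*m


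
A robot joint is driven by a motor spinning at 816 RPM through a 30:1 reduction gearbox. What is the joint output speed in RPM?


omega_joint = omega_motor / N = 816 / 30 = 27.2000

27.2000 RPM


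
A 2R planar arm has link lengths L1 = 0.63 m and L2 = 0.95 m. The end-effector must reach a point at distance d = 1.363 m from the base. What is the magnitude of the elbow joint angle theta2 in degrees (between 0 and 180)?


cos(th2) = (d^2 - L1^2 - L2^2)/(2*L1*L2) = (1.363^2 - 0.63^2 - 0.95^2)/(2*0.63*0.95) = 0.46647368
th2 = acos(0.46647368) = 62.1944 deg

62.1944 degrees


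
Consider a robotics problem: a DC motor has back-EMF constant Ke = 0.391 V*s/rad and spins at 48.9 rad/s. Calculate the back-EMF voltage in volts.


V_emf = Ke * omega = 0.391*48.9 = 19.1199

19.1199 V


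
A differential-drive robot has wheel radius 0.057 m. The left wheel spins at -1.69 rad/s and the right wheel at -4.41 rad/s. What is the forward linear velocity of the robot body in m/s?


v = r*(wR + wL)/2 = 0.057*(-4.41 + -1.69)/2 = -0.1739

-0.1739 m/s


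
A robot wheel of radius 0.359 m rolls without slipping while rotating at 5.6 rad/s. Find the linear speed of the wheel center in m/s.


v = omega * r = 5.6 * 0.359 = 2.0104

2.0104 m/s


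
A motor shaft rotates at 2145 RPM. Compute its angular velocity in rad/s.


omega = 2145 * 2*pi/60 = 224.6239

224.6239 rad/s


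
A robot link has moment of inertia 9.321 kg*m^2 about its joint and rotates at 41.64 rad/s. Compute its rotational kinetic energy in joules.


KE = (1/2)*I*omega^2 = 0.5*9.321*41.64^2 = 8080.7925

8080.7925 J


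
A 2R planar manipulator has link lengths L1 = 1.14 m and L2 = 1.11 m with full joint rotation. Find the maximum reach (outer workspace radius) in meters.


r_max = L1 + L2 = 1.14 + 1.11 = 2.2500

2.2500 m


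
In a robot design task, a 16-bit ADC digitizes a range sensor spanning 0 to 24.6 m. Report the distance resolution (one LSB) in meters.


res = range / 2^n = 24.6/2^16 = 24.6/65536 = 3.7537e-04

3.7537e-04 m


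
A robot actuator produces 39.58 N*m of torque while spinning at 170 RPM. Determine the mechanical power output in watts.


omega = 170 * 2*pi/60 = 17.802358 rad/s
P = tau * omega = 39.58 * 17.802358 = 704.6173

704.6173 W


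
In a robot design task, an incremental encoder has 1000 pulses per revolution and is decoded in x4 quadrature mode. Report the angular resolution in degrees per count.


resolution = 360 / (PPR * 4) = 360 / 4000 = 0.0900

0.0900 degrees


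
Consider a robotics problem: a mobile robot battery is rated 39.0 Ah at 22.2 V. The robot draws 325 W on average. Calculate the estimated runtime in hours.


E = 39.0*22.2 = 865.8000 Wh
t = E/P = 865.8000/325 = 2.6640

2.6640 hours


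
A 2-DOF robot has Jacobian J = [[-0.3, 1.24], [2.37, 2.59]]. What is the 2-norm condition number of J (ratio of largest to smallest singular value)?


JJ^T eigenvalues: trace(JJ^T) = 13.9526, det(JJ^T) = det(J)^2 = 13.80716964
s_max^2 = (13.9526 + sqrt(139.44636820))/2 = 12.88067059
s_min^2 = (13.9526 - sqrt(139.44636820))/2 = 1.07192941
kappa = s_max/s_min = sqrt(12.88067059/1.07192941) = 3.4665

3.4665


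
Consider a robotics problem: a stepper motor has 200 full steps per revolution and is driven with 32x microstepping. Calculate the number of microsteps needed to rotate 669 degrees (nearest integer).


step_size = 360/(200*32) = 360/6400 = 0.056250 deg
n = 669/(360/6400) = 669*6400/360 = 11893.3333 -> 11893

11893 steps


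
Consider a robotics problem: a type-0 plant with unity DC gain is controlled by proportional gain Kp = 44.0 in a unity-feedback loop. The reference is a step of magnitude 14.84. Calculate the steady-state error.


e_ss = R/(1 + Kp) = 14.84/(1 + 44.0) = 14.84/45.0000 = 0.3298

0.3298


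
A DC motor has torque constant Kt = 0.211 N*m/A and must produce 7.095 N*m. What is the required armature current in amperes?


I = tau / Kt = 7.095/0.211 = 33.6256

33.6256 A


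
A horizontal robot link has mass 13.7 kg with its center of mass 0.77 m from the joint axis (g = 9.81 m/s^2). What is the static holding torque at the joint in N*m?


tau = m*g*L = 13.7 * 9.81 * 0.77 = 103.4857

103.4857 N*m


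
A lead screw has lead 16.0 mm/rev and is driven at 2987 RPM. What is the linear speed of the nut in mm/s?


v = lead * (RPM/60) = 16.0*2987/60 = 796.5333

796.5333 mm/s


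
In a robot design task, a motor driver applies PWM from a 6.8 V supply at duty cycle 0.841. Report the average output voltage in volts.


V_avg = V_supply * D = 6.8*0.841 = 5.7188

5.7188 V


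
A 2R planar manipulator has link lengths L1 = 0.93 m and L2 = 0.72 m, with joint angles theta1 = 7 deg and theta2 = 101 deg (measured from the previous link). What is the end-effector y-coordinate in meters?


y = L1*sin(th1) + L2*sin(th1+th2) = 0.93*sin(7 deg) + 0.72*sin(108 deg) = 0.7981

0.7981 m


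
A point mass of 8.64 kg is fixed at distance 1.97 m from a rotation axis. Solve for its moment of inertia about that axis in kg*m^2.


I = m*r^2 = 8.64*1.97^2 = 33.5310

33.5310 kg*m^2


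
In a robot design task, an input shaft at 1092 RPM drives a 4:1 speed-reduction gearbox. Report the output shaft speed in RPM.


omega_out = omega_in / N = 1092 / 4 = 273.0000

273.0000 RPM


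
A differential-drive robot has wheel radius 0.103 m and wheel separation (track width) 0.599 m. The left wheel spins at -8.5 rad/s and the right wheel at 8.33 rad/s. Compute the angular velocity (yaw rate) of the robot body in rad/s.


omega = r*(wR - wL)/L = 0.103*(8.33 - (-8.5))/0.599 = 2.8940

2.8940 rad/s


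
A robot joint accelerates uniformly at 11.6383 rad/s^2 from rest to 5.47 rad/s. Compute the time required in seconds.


t = delta_omega / alpha = 5.47 / 11.6383 = 0.4700

0.4700 s


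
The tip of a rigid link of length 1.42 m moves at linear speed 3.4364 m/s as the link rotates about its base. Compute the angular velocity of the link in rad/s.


omega = v / L = 3.4364 / 1.42 = 2.4200

2.4200 rad/s


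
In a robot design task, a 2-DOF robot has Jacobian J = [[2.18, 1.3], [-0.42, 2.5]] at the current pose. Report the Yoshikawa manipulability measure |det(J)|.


det(J) = 2.18*2.5 - (1.3)*(-0.42) = 5.9960
|det(J)| = 5.9960

5.9960


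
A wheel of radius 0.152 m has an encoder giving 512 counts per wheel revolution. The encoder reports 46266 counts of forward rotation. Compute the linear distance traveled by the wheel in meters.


revs = 46266/512 = 90.363281
d = revs * 2*pi*r = 90.363281 * 2*pi*0.152 = 86.3009

86.3009 m


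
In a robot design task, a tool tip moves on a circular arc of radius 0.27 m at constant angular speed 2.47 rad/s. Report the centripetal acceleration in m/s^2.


a_c = omega^2 * r = 2.47^2 * 0.27 = 1.6472

1.6472 m/s^2


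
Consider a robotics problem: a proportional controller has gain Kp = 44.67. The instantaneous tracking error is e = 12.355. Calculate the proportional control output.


u_P = Kp * e = 44.67 * 12.355 = 551.8979

551.8979


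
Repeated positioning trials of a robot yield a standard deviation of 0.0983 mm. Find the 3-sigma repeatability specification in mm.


repeatability = 3*sigma = 3*0.0983 = 0.2949

0.2949 mm


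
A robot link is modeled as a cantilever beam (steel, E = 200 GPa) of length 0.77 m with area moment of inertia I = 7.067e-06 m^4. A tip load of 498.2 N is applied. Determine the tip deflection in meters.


delta = F*L^3/(3*E*I) = 498.2*0.77^3/(3*2.000e+11*7.067e-06)
      = 227.4447406/4240200 = 5.3640e-05

5.3640e-05 m


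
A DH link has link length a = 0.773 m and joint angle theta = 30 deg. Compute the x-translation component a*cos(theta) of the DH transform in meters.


a*cos(theta) = 0.773*cos(30 deg) = 0.6694

0.6694 m


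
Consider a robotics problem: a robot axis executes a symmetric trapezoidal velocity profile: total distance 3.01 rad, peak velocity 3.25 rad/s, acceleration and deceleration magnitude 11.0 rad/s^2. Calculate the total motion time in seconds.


t_acc = v/a = 3.25/11.0 = 0.295455 s
d_acc = v^2/(2a) = 0.480114 rad (each ramp)
d_cruise = 3.01 - 2*0.480114 = 2.049772 rad
t_cruise = 2.049772/3.25 = 0.630699 s
t_total = 2*0.295455 + 0.630699 = 1.2216

1.2216 s


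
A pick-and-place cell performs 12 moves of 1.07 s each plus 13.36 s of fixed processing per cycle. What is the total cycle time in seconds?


T = 12*1.07 + 13.36 = 26.2000

26.2000 s


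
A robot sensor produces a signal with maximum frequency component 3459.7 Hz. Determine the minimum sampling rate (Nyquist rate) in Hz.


f_s,min = 2*f_max = 2*3459.7 = 6919.4000

6919.4000 Hz


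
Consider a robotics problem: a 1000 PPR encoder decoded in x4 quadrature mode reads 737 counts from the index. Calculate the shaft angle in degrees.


angle = counts * 360 / (PPR*4) = 737 * 360 / 4000 = 66.3300

66.3300 degrees
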